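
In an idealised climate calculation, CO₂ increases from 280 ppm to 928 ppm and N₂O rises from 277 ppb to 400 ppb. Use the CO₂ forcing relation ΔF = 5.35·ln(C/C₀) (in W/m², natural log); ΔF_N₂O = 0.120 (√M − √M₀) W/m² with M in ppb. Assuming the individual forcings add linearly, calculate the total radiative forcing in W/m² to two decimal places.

ΔF = 6.81 W/m²

CO₂: 5.35 × ln(928/280) = 5.35 × ln(3.31429) = 5.35 × 1.19824 = 6.4106 W/m².
N₂O: 0.120 × (√400 − √277) = 0.120 × (20.0000 − 16.6433) = 0.120 × 3.3567 = 0.4028 W/m².
Total ΔF = 6.4106 + 0.4028 = 6.8134 W/m².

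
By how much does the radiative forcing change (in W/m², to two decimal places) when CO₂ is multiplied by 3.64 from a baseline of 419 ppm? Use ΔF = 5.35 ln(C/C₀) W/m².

Because the forcing depends only on the ratio C/C₀, the initial concentration does not enter.
ΔF = 5.35 × ln(3.64) = 5.35 × 1.29198 = 6.9121 W/m².

ΔF = 6.91 W/m²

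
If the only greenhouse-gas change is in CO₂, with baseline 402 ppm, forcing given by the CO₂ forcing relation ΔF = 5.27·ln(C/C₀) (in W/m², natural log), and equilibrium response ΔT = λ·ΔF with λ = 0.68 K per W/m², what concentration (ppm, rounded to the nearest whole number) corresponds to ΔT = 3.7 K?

Required forcing: ΔF = ΔT/λ = 3.7/0.68 = 5.4412 W/m².
Then ln(C/402) = ΔF/5.27 = 5.4412/5.27 = 1.03249.
So C = 402 × e^1.03249 = 402 × 2.80805 = 1128.84 ppm.

C ≈ 1129 ppm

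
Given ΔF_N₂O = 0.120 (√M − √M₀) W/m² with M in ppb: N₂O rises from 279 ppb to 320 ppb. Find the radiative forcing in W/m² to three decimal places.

N₂O: 0.120 × (√320 − √279) = 0.120 × (17.8885 − 16.7033) = 0.120 × 1.1852 = 0.1422 W/m².

ΔF = 0.142 W/m²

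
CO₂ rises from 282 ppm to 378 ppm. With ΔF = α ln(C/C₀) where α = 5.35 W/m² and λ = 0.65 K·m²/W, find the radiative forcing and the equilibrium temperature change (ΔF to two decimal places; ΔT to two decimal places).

ΔF = 1.57 W/m²; ΔT = 1.02 K

CO₂: 5.35 × ln(378/282) = 5.35 × ln(1.34043) = 5.35 × 0.29299 = 1.5675 W/m².
ΔT = λ ΔF = 0.65 × 1.57 = 1.0205 K.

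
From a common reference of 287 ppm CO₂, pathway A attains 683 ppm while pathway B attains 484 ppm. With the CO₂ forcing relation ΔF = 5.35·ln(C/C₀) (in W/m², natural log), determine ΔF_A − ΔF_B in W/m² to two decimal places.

ΔF_A − ΔF_B = 1.84 W/m²

ΔF_A = 5.35 ln(683/287) = 5.35 × 0.86701 = 4.6385 W/m².
ΔF_B = 5.35 ln(484/287) = 5.35 × 0.52260 = 2.7959 W/m².
Difference: 4.6385 − 2.7959 = 1.8426 W/m².
(Equivalently, ΔF_A − ΔF_B = 5.35 ln(683/484) = 5.35 × 0.34441 = 1.8426 W/m².)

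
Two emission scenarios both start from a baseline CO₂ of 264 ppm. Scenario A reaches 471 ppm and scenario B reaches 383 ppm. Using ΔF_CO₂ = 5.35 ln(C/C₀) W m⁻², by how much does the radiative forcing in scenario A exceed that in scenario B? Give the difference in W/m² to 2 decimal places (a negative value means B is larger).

ΔF_A − ΔF_B = 1.11 W/m²

ΔF_A = 5.35 ln(471/264) = 5.35 × 0.57891 = 3.0972 W/m².
ΔF_B = 5.35 ln(383/264) = 5.35 × 0.37209 = 1.9907 W/m².
Difference: 3.0972 − 1.9907 = 1.1065 W/m².
(Equivalently, ΔF_A − ΔF_B = 5.35 ln(471/383) = 5.35 × 0.20682 = 1.1065 W/m².)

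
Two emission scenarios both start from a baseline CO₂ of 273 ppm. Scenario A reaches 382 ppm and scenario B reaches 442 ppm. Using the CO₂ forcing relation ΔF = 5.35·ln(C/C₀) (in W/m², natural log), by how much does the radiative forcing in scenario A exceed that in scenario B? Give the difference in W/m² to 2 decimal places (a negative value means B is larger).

ΔF_A − ΔF_B = -0.78 W/m²

ΔF_A = 5.35 ln(382/273) = 5.35 × 0.33595 = 1.7973 W/m².
ΔF_B = 5.35 ln(442/273) = 5.35 × 0.48184 = 2.5778 W/m².
Difference: 1.7973 − 2.5778 = -0.7805 W/m².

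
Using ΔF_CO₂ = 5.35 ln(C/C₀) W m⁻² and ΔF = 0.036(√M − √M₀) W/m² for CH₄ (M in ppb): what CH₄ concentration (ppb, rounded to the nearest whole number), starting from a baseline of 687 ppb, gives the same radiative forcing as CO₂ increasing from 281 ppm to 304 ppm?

M ≈ 1437 ppb

CO₂ forcing: 5.35 × ln(304/281) = 5.35 × 0.078673 = 0.42090 W/m².
Set 0.036(√M − √687) = 0.42090: √M = 0.42090/0.036 + √687 = 11.6917 + 26.2107 = 37.9024.
M = (37.9024)² = 1436.59 ppb.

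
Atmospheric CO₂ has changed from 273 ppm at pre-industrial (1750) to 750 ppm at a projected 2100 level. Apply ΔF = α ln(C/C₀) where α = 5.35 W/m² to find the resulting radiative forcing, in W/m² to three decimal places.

ΔF = 5.407 W/m²

CO₂ absorption bands are partially saturated, so forcing scales with the logarithm of the concentration ratio.
CO₂: 5.35 × ln(750/273) = 5.35 × ln(2.74725) = 5.35 × 1.01060 = 5.4067 W/m².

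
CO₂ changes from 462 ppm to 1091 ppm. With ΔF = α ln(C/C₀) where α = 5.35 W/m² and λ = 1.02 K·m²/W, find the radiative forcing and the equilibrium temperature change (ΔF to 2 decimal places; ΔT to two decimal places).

ΔF = 4.60 W/m²; ΔT = 4.69 K

CO₂: 5.35 × ln(1091/462) = 5.35 × ln(2.36147) = 5.35 × 0.85928 = 4.5971 W/m².
ΔT = λ ΔF = 1.02 × 4.60 = 4.6920 K.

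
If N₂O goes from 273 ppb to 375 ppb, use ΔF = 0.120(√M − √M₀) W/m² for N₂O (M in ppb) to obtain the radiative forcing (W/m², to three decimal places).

N₂O: 0.120 × (√375 − √273) = 0.120 × (19.3649 − 16.5227) = 0.120 × 2.8422 = 0.3411 W/m².

ΔF = 0.341 W/m²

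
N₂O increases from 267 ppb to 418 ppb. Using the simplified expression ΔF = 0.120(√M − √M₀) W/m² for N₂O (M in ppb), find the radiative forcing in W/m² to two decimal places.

ΔF = 0.49 W/m²

N₂O: 0.120 × (√418 − √267) = 0.120 × (20.4450 − 16.3401) = 0.120 × 4.1049 = 0.4926 W/m².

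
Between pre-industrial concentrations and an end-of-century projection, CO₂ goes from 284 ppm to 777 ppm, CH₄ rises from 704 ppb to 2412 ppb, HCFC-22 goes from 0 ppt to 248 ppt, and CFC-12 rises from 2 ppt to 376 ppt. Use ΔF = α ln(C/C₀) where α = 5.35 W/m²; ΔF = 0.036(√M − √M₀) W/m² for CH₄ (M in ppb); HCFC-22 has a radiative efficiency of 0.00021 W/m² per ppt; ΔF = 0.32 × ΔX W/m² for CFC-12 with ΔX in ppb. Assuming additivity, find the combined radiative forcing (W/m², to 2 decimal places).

ΔF = 6.37 W/m²

CO₂: 5.35 × ln(777/284) = 5.35 × ln(2.73592) = 5.35 × 1.00647 = 5.3846 W/m².
CH₄: 0.036 × (√2412 − √704) = 0.036 × (49.1121 − 26.5330) = 0.036 × 22.5791 = 0.8128 W/m².
HCFC-22: ΔF = 0.00021 × (248 − 0) = 0.00021 × 248 = 0.0521 W/m².
CFC-12: Δ = 376 − 2 = 374 ppt = 0.374 ppb; ΔF = 0.32 × 0.374 = 0.1197 W/m².
Total ΔF = 5.3846 + 0.8128 + 0.0521 + 0.1197 = 6.3692 W/m².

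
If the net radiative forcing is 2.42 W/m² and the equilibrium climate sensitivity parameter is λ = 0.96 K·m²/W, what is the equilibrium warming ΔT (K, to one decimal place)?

ΔT = λ ΔF = 0.96 × 2.42 = 2.3232 K.

ΔT = 2.3 K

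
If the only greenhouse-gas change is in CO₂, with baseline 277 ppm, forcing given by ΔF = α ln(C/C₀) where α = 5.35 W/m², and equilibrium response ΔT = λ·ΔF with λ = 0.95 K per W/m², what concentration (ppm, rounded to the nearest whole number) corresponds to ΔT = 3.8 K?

C ≈ 585 ppm

Required forcing: ΔF = ΔT/λ = 3.8/0.95 = 4.0000 W/m².
Then ln(C/277) = ΔF/5.35 = 4.0000/5.35 = 0.74766.
So C = 277 × e^0.74766 = 277 × 2.11205 = 585.04 ppm.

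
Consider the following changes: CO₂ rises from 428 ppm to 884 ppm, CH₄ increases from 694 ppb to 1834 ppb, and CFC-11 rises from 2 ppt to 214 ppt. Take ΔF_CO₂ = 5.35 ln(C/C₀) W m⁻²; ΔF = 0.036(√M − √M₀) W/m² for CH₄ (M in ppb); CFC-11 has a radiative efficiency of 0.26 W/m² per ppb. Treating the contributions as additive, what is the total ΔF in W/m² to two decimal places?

CO₂: 5.35 × ln(884/428) = 5.35 × ln(2.06542) = 5.35 × 0.72533 = 3.8805 W/m².
CH₄: 0.036 × (√1834 − √694) = 0.036 × (42.8252 − 26.3439) = 0.036 × 16.4813 = 0.5933 W/m².
CFC-11: Δ = 214 − 2 = 212 ppt = 0.212 ppb; ΔF = 0.26 × 0.212 = 0.0551 W/m².
Total ΔF = 3.8805 + 0.5933 + 0.0551 = 4.5289 W/m².

ΔF = 4.53 W/m²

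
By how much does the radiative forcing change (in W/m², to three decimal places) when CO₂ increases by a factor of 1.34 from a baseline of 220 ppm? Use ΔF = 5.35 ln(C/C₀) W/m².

ΔF = 1.566 W/m²

Because the forcing depends only on the ratio C/C₀, the initial concentration does not enter.
ΔF = 5.35 × ln(1.34) = 5.35 × 0.29267 = 1.5658 W/m².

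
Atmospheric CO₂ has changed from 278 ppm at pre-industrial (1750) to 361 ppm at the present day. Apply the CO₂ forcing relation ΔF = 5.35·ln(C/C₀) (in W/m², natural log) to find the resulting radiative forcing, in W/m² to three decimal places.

CO₂: 5.35 × ln(361/278) = 5.35 × ln(1.29856) = 5.35 × 0.26126 = 1.3977 W/m².

ΔF = 1.398 W/m²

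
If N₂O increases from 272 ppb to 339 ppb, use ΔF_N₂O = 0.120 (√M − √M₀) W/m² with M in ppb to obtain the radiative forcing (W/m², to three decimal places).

N₂O: 0.120 × (√339 − √272) = 0.120 × (18.4120 − 16.4924) = 0.120 × 1.9196 = 0.2304 W/m².

ΔF = 0.230 W/m²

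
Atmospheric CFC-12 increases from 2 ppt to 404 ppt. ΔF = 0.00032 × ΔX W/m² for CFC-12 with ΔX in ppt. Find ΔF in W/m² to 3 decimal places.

CFC-12: ΔF = 0.00032 × (404 − 2) = 0.00032 × 402 = 0.1286 W/m².

ΔF = 0.129 W/m²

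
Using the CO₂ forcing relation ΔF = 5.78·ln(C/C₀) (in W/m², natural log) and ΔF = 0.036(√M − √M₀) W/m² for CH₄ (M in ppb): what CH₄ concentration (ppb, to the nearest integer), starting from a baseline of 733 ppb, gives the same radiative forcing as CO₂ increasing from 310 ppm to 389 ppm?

M ≈ 4035 ppb

CO₂ forcing: 5.78 × ln(389/310) = 5.78 × 0.227007 = 1.31210 W/m².
Set 0.036(√M − √733) = 1.31210: √M = 1.31210/0.036 + √733 = 36.4472 + 27.0740 = 63.5212.
M = (63.5212)² = 4034.94 ppb.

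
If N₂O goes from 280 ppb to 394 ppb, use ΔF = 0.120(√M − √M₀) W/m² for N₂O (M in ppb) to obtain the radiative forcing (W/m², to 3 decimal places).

ΔF = 0.374 W/m²

N₂O: 0.120 × (√394 − √280) = 0.120 × (19.8494 − 16.7332) = 0.120 × 3.1162 = 0.3739 W/m².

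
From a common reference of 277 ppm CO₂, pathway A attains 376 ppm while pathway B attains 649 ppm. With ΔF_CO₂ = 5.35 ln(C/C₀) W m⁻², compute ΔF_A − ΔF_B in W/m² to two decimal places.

ΔF_A = 5.35 ln(376/277) = 5.35 × 0.30557 = 1.6348 W/m².
ΔF_B = 5.35 ln(649/277) = 5.35 × 0.85142 = 4.5551 W/m².
Difference: 1.6348 − 4.5551 = -2.9203 W/m².

ΔF_A − ΔF_B = -2.92 W/m²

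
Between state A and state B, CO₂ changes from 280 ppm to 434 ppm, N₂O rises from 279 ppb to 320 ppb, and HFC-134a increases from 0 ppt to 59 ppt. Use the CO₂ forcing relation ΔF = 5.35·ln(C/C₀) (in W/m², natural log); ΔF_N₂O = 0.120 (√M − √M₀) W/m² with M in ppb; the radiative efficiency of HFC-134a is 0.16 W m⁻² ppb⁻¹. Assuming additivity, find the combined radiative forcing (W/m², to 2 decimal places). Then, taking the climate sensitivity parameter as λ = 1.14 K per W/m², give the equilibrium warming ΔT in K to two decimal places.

CO₂: 5.35 × ln(434/280) = 5.35 × ln(1.55000) = 5.35 × 0.43825 = 2.3446 W/m².
N₂O: 0.120 × (√320 − √279) = 0.120 × (17.8885 − 16.7033) = 0.120 × 1.1852 = 0.1422 W/m².
HFC-134a: Δ = 59 − 0 = 59 ppt = 0.059 ppb; ΔF = 0.16 × 0.059 = 0.0094 W/m².
Total ΔF = 2.3446 + 0.1422 + 0.0094 = 2.4962 W/m².
ΔT = λ ΔF = 1.14 × 2.50 = 2.8500 K.

ΔF = 2.50 W/m²; ΔT = 2.85 K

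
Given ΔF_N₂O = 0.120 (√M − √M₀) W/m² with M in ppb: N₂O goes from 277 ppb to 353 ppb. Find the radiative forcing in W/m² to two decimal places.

ΔF = 0.26 W/m²

N₂O: 0.120 × (√353 − √277) = 0.120 × (18.7883 − 16.6433) = 0.120 × 2.1450 = 0.2574 W/m².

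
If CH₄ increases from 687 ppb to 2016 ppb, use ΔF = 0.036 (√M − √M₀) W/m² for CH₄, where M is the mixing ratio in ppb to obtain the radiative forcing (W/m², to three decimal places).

ΔF = 0.673 W/m²

CH₄: 0.036 × (√2016 − √687) = 0.036 × (44.8999 − 26.2107) = 0.036 × 18.6892 = 0.6728 W/m².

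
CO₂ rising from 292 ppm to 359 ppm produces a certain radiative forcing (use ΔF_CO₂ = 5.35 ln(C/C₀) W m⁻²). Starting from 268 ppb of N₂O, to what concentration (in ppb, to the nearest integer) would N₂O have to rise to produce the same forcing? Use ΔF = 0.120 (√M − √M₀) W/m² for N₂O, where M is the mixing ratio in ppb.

M ≈ 654 ppb

CO₂ forcing: 5.35 × ln(359/292) = 5.35 × 0.206569 = 1.10514 W/m².
Set 0.120(√M − √268) = 1.10514: √M = 1.10514/0.120 + √268 = 9.2095 + 16.3707 = 25.5802.
M = (25.5802)² = 654.35 ppb.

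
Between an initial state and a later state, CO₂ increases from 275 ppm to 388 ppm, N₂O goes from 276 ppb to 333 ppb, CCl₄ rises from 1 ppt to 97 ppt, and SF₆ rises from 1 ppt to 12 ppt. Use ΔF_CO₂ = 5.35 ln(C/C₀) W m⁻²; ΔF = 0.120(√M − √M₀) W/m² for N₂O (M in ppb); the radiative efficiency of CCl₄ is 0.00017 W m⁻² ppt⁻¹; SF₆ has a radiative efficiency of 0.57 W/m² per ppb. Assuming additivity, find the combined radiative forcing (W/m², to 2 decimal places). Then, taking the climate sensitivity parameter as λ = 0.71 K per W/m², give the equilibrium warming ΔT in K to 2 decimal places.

ΔF = 2.06 W/m²; ΔT = 1.46 K

CO₂: 5.35 × ln(388/275) = 5.35 × ln(1.41091) = 5.35 × 0.34423 = 1.8416 W/m².
N₂O: 0.120 × (√333 − √276) = 0.120 × (18.2483 − 16.6132) = 0.120 × 1.6351 = 0.1962 W/m².
CCl₄: ΔF = 0.00017 × (97 − 1) = 0.00017 × 96 = 0.0163 W/m².
SF₆: Δ = 12 − 1 = 11 ppt = 0.011 ppb; ΔF = 0.57 × 0.011 = 0.0063 W/m².
Total ΔF = 1.8416 + 0.1962 + 0.0163 + 0.0063 = 2.0604 W/m².
ΔT = λ ΔF = 0.71 × 2.06 = 1.4626 K.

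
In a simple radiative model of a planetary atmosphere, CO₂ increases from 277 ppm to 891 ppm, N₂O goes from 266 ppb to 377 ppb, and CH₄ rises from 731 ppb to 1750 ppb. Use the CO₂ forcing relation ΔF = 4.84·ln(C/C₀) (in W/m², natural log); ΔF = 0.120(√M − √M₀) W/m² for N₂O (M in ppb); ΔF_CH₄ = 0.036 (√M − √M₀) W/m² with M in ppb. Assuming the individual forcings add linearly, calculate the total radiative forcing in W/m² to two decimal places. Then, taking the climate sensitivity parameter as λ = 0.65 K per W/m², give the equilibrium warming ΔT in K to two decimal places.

ΔF = 6.56 W/m²; ΔT = 4.26 K

CO₂: 4.84 × ln(891/277) = 4.84 × ln(3.21661) = 4.84 × 1.16833 = 5.6547 W/m².
N₂O: 0.120 × (√377 − √266) = 0.120 × (19.4165 − 16.3095) = 0.120 × 3.1070 = 0.3728 W/m².
CH₄: 0.036 × (√1750 − √731) = 0.036 × (41.8330 − 27.0370) = 0.036 × 14.7960 = 0.5327 W/m².
Total ΔF = 5.6547 + 0.3728 + 0.5327 = 6.5602 W/m².
ΔT = λ ΔF = 0.65 × 6.56 = 4.2640 K.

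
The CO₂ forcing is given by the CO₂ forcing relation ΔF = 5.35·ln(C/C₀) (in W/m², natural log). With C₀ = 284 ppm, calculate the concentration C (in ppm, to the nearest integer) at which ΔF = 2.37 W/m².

C ≈ 442 ppm

Set 5.35 ln(C/284) = 2.37, so ln(C/284) = 2.37/5.35 = 0.44299.
Then C/284 = e^0.44299 = 1.55736, giving C = 284 × 1.55736 = 442.29 ppm.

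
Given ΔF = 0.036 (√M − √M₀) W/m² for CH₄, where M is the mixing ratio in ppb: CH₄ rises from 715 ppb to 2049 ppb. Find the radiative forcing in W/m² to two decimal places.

CH₄: 0.036 × (√2049 − √715) = 0.036 × (45.2659 − 26.7395) = 0.036 × 18.5264 = 0.6670 W/m².

ΔF = 0.67 W/m²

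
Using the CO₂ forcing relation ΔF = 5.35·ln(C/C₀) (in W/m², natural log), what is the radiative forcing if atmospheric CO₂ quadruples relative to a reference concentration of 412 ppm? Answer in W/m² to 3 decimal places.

ΔF = 7.417 W/m²

ΔF = 5.35 × ln(4) = 5.35 × 1.38629 = 7.4167 W/m².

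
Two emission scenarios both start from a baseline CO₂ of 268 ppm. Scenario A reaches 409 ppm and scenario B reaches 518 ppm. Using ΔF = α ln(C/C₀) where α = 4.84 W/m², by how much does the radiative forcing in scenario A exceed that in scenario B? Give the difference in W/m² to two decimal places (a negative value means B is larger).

ΔF_A − ΔF_B = -1.14 W/m²

ΔF_A = 4.84 ln(409/268) = 4.84 × 0.42273 = 2.0460 W/m².
ΔF_B = 4.84 ln(518/268) = 4.84 × 0.65899 = 3.1895 W/m².
Difference: 2.0460 − 3.1895 = -1.1435 W/m².
(Equivalently, ΔF_A − ΔF_B = 4.84 ln(409/518) = 4.84 × -0.23626 = -1.1435 W/m².)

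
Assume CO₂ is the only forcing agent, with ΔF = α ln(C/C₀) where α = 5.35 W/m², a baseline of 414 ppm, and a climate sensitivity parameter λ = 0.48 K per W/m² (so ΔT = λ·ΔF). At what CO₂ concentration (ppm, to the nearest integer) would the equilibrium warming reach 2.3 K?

C ≈ 1014 ppm

Required forcing: ΔF = ΔT/λ = 2.3/0.48 = 4.7917 W/m².
Then ln(C/414) = ΔF/5.35 = 4.7917/5.35 = 0.89564.
So C = 414 × e^0.89564 = 414 × 2.44890 = 1013.84 ppm.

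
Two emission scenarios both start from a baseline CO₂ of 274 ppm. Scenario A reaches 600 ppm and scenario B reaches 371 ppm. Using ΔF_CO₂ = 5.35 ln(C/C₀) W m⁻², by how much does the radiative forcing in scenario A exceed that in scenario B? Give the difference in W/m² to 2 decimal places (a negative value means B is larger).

ΔF_A = 5.35 ln(600/274) = 5.35 × 0.78380 = 4.1933 W/m².
ΔF_B = 5.35 ln(371/274) = 5.35 × 0.30307 = 1.6214 W/m².
Difference: 4.1933 − 1.6214 = 2.5719 W/m².

ΔF_A − ΔF_B = 2.57 W/m²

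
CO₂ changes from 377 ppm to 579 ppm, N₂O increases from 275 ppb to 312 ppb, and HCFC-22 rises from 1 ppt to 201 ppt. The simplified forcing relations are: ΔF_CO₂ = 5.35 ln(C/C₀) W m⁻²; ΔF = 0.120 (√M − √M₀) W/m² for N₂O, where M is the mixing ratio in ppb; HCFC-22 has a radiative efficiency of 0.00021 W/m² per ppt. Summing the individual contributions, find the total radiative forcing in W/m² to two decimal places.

ΔF = 2.47 W/m²

CO₂: 5.35 × ln(579/377) = 5.35 × ln(1.53581) = 5.35 × 0.42906 = 2.2955 W/m².
N₂O: 0.120 × (√312 − √275) = 0.120 × (17.6635 − 16.5831) = 0.120 × 1.0804 = 0.1296 W/m².
HCFC-22: ΔF = 0.00021 × (201 − 1) = 0.00021 × 200 = 0.0420 W/m².
Total ΔF = 2.2955 + 0.1296 + 0.0420 = 2.4671 W/m².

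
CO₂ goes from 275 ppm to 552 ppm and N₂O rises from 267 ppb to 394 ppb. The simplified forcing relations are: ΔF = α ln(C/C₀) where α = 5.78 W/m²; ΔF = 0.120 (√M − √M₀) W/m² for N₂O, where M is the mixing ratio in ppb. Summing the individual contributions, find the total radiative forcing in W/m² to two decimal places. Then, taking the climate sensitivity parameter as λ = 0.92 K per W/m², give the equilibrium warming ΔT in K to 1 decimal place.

CO₂: 5.78 × ln(552/275) = 5.78 × ln(2.00727) = 5.78 × 0.69678 = 4.0274 W/m².
N₂O: 0.120 × (√394 − √267) = 0.120 × (19.8494 − 16.3401) = 0.120 × 3.5093 = 0.4211 W/m².
Total ΔF = 4.0274 + 0.4211 = 4.4485 W/m².
ΔT = λ ΔF = 0.92 × 4.45 = 4.0940 K.

ΔF = 4.45 W/m²; ΔT = 4.1 K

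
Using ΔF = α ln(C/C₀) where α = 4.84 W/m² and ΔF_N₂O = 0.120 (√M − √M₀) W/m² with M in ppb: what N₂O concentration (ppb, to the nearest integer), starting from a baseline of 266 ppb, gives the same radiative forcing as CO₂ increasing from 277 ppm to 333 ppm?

M ≈ 563 ppb

CO₂ forcing: 4.84 × ln(333/277) = 4.84 × 0.184125 = 0.89117 W/m².
Set 0.120(√M − √266) = 0.89117: √M = 0.89117/0.120 + √266 = 7.4264 + 16.3095 = 23.7359.
M = (23.7359)² = 563.39 ppb.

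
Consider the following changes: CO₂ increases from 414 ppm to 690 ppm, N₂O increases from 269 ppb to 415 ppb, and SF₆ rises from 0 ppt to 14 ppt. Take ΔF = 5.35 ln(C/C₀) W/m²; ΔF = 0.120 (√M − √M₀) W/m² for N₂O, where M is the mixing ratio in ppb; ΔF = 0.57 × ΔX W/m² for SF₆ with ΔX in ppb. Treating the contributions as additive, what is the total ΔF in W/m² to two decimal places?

CO₂: 5.35 × ln(690/414) = 5.35 × ln(1.66667) = 5.35 × 0.51083 = 2.7329 W/m².
N₂O: 0.120 × (√415 − √269) = 0.120 × (20.3715 − 16.4012) = 0.120 × 3.9703 = 0.4764 W/m².
SF₆: Δ = 14 − 0 = 14 ppt = 0.014 ppb; ΔF = 0.57 × 0.014 = 0.0080 W/m².
Total ΔF = 2.7329 + 0.4764 + 0.0080 = 3.2173 W/m².

ΔF = 3.22 W/m²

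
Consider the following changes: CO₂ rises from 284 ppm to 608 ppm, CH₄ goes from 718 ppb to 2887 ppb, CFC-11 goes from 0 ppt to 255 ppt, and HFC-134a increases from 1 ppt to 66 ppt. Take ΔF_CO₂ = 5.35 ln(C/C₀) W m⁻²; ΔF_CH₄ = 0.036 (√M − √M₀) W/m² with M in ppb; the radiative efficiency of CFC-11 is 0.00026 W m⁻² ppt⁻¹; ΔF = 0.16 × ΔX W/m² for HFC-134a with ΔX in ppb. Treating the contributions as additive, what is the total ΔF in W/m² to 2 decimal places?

ΔF = 5.12 W/m²

CO₂: 5.35 × ln(608/284) = 5.35 × ln(2.14085) = 5.35 × 0.76120 = 4.0724 W/m².
CH₄: 0.036 × (√2887 − √718) = 0.036 × (53.7308 − 26.7955) = 0.036 × 26.9353 = 0.9697 W/m².
CFC-11: ΔF = 0.00026 × (255 − 0) = 0.00026 × 255 = 0.0663 W/m².
HFC-134a: Δ = 66 − 1 = 65 ppt = 0.065 ppb; ΔF = 0.16 × 0.065 = 0.0104 W/m².
Total ΔF = 4.0724 + 0.9697 + 0.0663 + 0.0104 = 5.1188 W/m².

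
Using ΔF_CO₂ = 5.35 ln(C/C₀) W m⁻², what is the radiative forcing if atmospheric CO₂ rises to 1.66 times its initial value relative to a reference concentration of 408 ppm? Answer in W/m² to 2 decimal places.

ΔF = 2.71 W/m²

Because the forcing depends only on the ratio C/C₀, the initial concentration does not enter.
ΔF = 5.35 × ln(1.66) = 5.35 × 0.50682 = 2.7115 W/m².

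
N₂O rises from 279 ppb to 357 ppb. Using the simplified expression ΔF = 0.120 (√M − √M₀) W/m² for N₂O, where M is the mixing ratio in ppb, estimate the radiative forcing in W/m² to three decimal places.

ΔF = 0.263 W/m²

N₂O: 0.120 × (√357 − √279) = 0.120 × (18.8944 − 16.7033) = 0.120 × 2.1911 = 0.2629 W/m².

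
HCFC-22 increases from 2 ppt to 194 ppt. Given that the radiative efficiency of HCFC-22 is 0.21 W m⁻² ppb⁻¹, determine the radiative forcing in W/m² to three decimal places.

ΔF = 0.040 W/m²

HCFC-22: Δ = 194 − 2 = 192 ppt = 0.192 ppb; ΔF = 0.21 × 0.192 = 0.0403 W/m².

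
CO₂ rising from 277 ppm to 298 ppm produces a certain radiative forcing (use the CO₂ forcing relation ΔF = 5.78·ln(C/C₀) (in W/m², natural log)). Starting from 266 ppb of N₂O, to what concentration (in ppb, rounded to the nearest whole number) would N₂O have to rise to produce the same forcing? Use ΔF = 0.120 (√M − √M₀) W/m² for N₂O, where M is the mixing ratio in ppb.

M ≈ 393 ppb

CO₂ forcing: 5.78 × ln(298/277) = 5.78 × 0.073076 = 0.42238 W/m².
Set 0.120(√M − √266) = 0.42238: √M = 0.42238/0.120 + √266 = 3.5198 + 16.3095 = 19.8293.
M = (19.8293)² = 393.20 ppb.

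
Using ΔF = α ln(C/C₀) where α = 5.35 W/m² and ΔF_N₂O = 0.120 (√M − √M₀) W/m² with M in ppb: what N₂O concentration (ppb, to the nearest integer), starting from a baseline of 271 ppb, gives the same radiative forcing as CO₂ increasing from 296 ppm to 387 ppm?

M ≈ 807 ppb

CO₂ forcing: 5.35 × ln(387/296) = 5.35 × 0.268065 = 1.43415 W/m².
Set 0.120(√M − √271) = 1.43415: √M = 1.43415/0.120 + √271 = 11.9513 + 16.4621 = 28.4134.
M = (28.4134)² = 807.32 ppb.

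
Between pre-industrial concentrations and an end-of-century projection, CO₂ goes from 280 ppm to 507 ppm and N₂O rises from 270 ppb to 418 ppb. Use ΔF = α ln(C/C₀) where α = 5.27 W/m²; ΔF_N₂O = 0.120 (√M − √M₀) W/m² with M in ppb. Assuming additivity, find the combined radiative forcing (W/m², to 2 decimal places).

CO₂: 5.27 × ln(507/280) = 5.27 × ln(1.81071) = 5.27 × 0.59372 = 3.1289 W/m².
N₂O: 0.120 × (√418 − √270) = 0.120 × (20.4450 − 16.4317) = 0.120 × 4.0133 = 0.4816 W/m².
Total ΔF = 3.1289 + 0.4816 = 3.6105 W/m².

ΔF = 3.61 W/m²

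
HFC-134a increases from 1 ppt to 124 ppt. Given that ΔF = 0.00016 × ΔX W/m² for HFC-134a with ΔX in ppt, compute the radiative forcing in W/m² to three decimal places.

ΔF = 0.020 W/m²

HFC-134a: ΔF = 0.00016 × (124 − 1) = 0.00016 × 123 = 0.0197 W/m².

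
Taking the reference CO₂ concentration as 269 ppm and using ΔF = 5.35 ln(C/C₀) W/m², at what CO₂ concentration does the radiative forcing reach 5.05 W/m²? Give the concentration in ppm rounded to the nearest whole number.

Set 5.35 ln(C/269) = 5.05, so ln(C/269) = 5.05/5.35 = 0.94393.
Then C/269 = e^0.94393 = 2.57006, giving C = 269 × 2.57006 = 691.35 ppm.

C ≈ 691 ppm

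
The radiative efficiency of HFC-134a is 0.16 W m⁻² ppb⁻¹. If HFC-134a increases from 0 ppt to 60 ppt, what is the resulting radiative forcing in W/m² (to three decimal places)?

HFC-134a: Δ = 60 − 0 = 60 ppt = 0.060 ppb; ΔF = 0.16 × 0.060 = 0.0096 W/m².

ΔF = 0.010 W/m²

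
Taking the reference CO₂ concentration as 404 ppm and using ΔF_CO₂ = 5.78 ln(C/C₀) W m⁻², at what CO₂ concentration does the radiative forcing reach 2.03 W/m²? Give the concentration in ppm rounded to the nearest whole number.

Set 5.78 ln(C/404) = 2.03, so ln(C/404) = 2.03/5.78 = 0.35121.
Then C/404 = e^0.35121 = 1.42079, giving C = 404 × 1.42079 = 574.00 ppm.

C ≈ 574 ppm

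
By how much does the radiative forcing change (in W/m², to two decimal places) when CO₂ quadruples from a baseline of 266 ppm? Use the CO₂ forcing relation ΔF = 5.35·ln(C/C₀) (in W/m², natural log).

ΔF = 5.35 × ln(4) = 5.35 × 1.38629 = 7.4167 W/m².

ΔF = 7.42 W/m²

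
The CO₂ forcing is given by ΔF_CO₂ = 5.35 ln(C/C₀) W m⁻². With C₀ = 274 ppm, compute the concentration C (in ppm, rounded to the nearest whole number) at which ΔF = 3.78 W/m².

C ≈ 555 ppm

Set 5.35 ln(C/274) = 3.78, so ln(C/274) = 3.78/5.35 = 0.70654.
Then C/274 = e^0.70654 = 2.02697, giving C = 274 × 2.02697 = 555.39 ppm.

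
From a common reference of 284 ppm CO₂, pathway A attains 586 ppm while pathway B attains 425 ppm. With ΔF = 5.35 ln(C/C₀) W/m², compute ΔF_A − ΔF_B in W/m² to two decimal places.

ΔF_A − ΔF_B = 1.72 W/m²

ΔF_A = 5.35 ln(586/284) = 5.35 × 0.72435 = 3.8753 W/m².
ΔF_B = 5.35 ln(425/284) = 5.35 × 0.40311 = 2.1566 W/m².
Difference: 3.8753 − 2.1566 = 1.7187 W/m².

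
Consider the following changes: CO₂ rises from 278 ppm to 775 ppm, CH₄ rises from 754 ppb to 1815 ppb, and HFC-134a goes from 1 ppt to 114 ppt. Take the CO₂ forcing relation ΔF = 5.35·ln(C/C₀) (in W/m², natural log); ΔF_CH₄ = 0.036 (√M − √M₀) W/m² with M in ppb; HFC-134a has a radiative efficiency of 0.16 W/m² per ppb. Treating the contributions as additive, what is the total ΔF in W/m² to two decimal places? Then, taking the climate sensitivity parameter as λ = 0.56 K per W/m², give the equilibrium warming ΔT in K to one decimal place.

ΔF = 6.05 W/m²; ΔT = 3.4 K

CO₂: 5.35 × ln(775/278) = 5.35 × ln(2.78777) = 5.35 × 1.02524 = 5.4850 W/m².
CH₄: 0.036 × (√1815 − √754) = 0.036 × (42.6028 − 27.4591) = 0.036 × 15.1437 = 0.5452 W/m².
HFC-134a: Δ = 114 − 1 = 113 ppt = 0.113 ppb; ΔF = 0.16 × 0.113 = 0.0181 W/m².
Total ΔF = 5.4850 + 0.5452 + 0.0181 = 6.0483 W/m².
ΔT = λ ΔF = 0.56 × 6.05 = 3.3880 K.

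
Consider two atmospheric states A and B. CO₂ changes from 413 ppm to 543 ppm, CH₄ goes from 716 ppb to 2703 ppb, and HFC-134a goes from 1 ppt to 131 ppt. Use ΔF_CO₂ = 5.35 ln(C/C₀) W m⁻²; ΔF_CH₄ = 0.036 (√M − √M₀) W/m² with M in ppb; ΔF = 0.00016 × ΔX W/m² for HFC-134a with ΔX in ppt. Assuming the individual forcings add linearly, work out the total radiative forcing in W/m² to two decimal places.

CO₂: 5.35 × ln(543/413) = 5.35 × ln(1.31477) = 5.35 × 0.27366 = 1.4641 W/m².
CH₄: 0.036 × (√2703 − √716) = 0.036 × (51.9904 − 26.7582) = 0.036 × 25.2322 = 0.9084 W/m².
HFC-134a: ΔF = 0.00016 × (131 − 1) = 0.00016 × 130 = 0.0208 W/m².
Total ΔF = 1.4641 + 0.9084 + 0.0208 = 2.3933 W/m².

ΔF = 2.39 W/m²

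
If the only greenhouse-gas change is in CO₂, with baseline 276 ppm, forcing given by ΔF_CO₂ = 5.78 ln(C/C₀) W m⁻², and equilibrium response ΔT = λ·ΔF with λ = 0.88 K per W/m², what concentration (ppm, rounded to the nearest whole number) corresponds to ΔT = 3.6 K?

C ≈ 560 ppm

Required forcing: ΔF = ΔT/λ = 3.6/0.88 = 4.0909 W/m².
Then ln(C/276) = ΔF/5.78 = 4.0909/5.78 = 0.70777.
So C = 276 × e^0.70777 = 276 × 2.02946 = 560.13 ppm.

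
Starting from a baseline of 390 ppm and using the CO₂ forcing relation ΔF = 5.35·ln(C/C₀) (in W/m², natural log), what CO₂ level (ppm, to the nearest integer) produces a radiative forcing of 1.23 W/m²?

Set 5.35 ln(C/390) = 1.23, so ln(C/390) = 1.23/5.35 = 0.22991.
Then C/390 = e^0.22991 = 1.25849, giving C = 390 × 1.25849 = 490.81 ppm.

C ≈ 491 ppm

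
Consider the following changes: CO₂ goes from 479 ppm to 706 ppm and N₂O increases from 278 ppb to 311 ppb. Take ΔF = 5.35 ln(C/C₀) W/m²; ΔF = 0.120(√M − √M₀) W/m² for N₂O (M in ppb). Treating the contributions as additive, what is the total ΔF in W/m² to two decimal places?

ΔF = 2.19 W/m²

CO₂: 5.35 × ln(706/479) = 5.35 × ln(1.47390) = 5.35 × 0.38791 = 2.0753 W/m².
N₂O: 0.120 × (√311 − √278) = 0.120 × (17.6352 − 16.6733) = 0.120 × 0.9619 = 0.1154 W/m².
Total ΔF = 2.0753 + 0.1154 = 2.1907 W/m².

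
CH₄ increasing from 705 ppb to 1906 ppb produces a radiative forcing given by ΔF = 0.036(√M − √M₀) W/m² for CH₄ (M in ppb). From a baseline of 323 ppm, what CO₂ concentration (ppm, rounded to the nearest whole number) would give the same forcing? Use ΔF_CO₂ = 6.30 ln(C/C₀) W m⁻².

CH₄ forcing: 0.036 × (√1906 − √705) = 0.036 × (43.6578 − 26.5518) = 0.036 × 17.1060 = 0.61582 W/m².
Set 6.30 ln(C/323) = 0.61582: ln(C/323) = 0.61582/6.30 = 0.09775, so C = 323 × e^0.09775 = 323 × 1.10269 = 356.17 ppm.

C ≈ 356 ppm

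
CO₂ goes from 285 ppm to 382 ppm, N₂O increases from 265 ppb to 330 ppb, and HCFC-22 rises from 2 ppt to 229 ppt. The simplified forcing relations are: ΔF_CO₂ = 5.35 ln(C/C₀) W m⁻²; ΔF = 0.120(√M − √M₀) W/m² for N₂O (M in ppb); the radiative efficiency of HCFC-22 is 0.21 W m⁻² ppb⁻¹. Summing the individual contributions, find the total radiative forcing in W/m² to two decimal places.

ΔF = 1.84 W/m²

CO₂: 5.35 × ln(382/285) = 5.35 × ln(1.34035) = 5.35 × 0.29293 = 1.5672 W/m².
N₂O: 0.120 × (√330 − √265) = 0.120 × (18.1659 − 16.2788) = 0.120 × 1.8871 = 0.2265 W/m².
HCFC-22: Δ = 229 − 2 = 227 ppt = 0.227 ppb; ΔF = 0.21 × 0.227 = 0.0477 W/m².
Total ΔF = 1.5672 + 0.2265 + 0.0477 = 1.8414 W/m².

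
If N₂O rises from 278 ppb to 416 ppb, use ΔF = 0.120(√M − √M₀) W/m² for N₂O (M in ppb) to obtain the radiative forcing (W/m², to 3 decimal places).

ΔF = 0.447 W/m²

N₂O: 0.120 × (√416 − √278) = 0.120 × (20.3961 − 16.6733) = 0.120 × 3.7228 = 0.4467 W/m².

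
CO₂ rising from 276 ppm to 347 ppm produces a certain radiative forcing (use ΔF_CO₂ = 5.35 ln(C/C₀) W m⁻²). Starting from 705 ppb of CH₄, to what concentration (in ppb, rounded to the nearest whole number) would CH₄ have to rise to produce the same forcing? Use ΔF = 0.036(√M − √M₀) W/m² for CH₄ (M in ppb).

CO₂ forcing: 5.35 × ln(347/276) = 5.35 × 0.228924 = 1.22474 W/m².
Set 0.036(√M − √705) = 1.22474: √M = 1.22474/0.036 + √705 = 34.0206 + 26.5518 = 60.5724.
M = (60.5724)² = 3669.02 ppb.

M ≈ 3669 ppb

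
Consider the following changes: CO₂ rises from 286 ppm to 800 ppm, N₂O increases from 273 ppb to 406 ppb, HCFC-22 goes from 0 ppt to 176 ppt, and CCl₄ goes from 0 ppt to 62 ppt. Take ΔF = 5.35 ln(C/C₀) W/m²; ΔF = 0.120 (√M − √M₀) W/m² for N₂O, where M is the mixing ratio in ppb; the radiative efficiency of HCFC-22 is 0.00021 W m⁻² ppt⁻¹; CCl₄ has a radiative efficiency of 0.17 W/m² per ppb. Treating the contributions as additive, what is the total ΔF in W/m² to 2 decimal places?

CO₂: 5.35 × ln(800/286) = 5.35 × ln(2.79720) = 5.35 × 1.02862 = 5.5031 W/m².
N₂O: 0.120 × (√406 − √273) = 0.120 × (20.1494 − 16.5227) = 0.120 × 3.6267 = 0.4352 W/m².
HCFC-22: ΔF = 0.00021 × (176 − 0) = 0.00021 × 176 = 0.0370 W/m².
CCl₄: Δ = 62 − 0 = 62 ppt = 0.062 ppb; ΔF = 0.17 × 0.062 = 0.0105 W/m².
Total ΔF = 5.5031 + 0.4352 + 0.0370 + 0.0105 = 5.9858 W/m².

ΔF = 5.99 W/m²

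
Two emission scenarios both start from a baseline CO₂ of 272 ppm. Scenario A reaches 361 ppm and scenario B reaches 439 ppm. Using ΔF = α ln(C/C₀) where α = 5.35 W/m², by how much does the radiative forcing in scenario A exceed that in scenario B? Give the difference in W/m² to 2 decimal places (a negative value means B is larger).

ΔF_A = 5.35 ln(361/272) = 5.35 × 0.28308 = 1.5145 W/m².
ΔF_B = 5.35 ln(439/272) = 5.35 × 0.47870 = 2.5610 W/m².
Difference: 1.5145 − 2.5610 = -1.0465 W/m².

ΔF_A − ΔF_B = -1.05 W/m²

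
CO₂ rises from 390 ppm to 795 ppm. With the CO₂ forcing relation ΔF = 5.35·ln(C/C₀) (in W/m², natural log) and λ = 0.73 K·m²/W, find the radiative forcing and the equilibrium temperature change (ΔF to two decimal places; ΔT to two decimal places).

CO₂: 5.35 × ln(795/390) = 5.35 × ln(2.03846) = 5.35 × 0.71219 = 3.8102 W/m².
ΔT = λ ΔF = 0.73 × 3.81 = 2.7813 K.

ΔF = 3.81 W/m²; ΔT = 2.78 K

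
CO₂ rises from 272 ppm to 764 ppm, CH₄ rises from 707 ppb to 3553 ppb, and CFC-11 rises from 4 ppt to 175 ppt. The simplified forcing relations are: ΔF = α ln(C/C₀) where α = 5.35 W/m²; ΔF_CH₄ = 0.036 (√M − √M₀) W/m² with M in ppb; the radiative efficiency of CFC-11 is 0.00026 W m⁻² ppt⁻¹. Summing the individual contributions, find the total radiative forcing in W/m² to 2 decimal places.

CO₂: 5.35 × ln(764/272) = 5.35 × ln(2.80882) = 5.35 × 1.03276 = 5.5253 W/m².
CH₄: 0.036 × (√3553 − √707) = 0.036 × (59.6070 − 26.5895) = 0.036 × 33.0175 = 1.1886 W/m².
CFC-11: ΔF = 0.00026 × (175 − 4) = 0.00026 × 171 = 0.0445 W/m².
Total ΔF = 5.5253 + 1.1886 + 0.0445 = 6.7584 W/m².

ΔF = 6.76 W/m²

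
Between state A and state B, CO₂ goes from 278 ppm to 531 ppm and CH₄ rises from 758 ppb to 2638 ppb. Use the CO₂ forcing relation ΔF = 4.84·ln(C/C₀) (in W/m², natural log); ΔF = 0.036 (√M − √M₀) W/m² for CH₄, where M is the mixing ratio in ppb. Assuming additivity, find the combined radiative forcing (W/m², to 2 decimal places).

ΔF = 3.99 W/m²

CO₂: 4.84 × ln(531/278) = 4.84 × ln(1.91007) = 4.84 × 0.64714 = 3.1322 W/m².
CH₄: 0.036 × (√2638 − √758) = 0.036 × (51.3615 − 27.5318) = 0.036 × 23.8297 = 0.8579 W/m².
Total ΔF = 3.1322 + 0.8579 = 3.9901 W/m².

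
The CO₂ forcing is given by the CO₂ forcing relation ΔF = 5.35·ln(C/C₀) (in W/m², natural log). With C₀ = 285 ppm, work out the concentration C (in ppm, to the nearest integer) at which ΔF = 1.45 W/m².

C ≈ 374 ppm

Set 5.35 ln(C/285) = 1.45, so ln(C/285) = 1.45/5.35 = 0.27103.
Then C/285 = e^0.27103 = 1.31131, giving C = 285 × 1.31131 = 373.72 ppm.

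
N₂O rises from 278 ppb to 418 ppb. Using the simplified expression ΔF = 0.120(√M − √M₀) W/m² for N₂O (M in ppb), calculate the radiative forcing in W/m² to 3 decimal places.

ΔF = 0.453 W/m²

N₂O: 0.120 × (√418 − √278) = 0.120 × (20.4450 − 16.6733) = 0.120 × 3.7717 = 0.4526 W/m².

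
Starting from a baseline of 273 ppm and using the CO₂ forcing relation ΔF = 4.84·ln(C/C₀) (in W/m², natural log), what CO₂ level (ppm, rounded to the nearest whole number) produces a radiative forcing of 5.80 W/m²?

Set 4.84 ln(C/273) = 5.80, so ln(C/273) = 5.80/4.84 = 1.19835.
Then C/273 = e^1.19835 = 3.31464, giving C = 273 × 3.31464 = 904.90 ppm.

C ≈ 905 ppm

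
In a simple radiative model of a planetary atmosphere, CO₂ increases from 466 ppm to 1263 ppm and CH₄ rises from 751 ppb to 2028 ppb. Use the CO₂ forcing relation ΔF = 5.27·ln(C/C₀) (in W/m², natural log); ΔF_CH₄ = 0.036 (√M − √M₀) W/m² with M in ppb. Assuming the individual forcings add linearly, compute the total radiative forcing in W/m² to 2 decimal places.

ΔF = 5.89 W/m²

CO₂: 5.27 × ln(1263/466) = 5.27 × ln(2.71030) = 5.27 × 0.99706 = 5.2545 W/m².
CH₄: 0.036 × (√2028 − √751) = 0.036 × (45.0333 − 27.4044) = 0.036 × 17.6289 = 0.6346 W/m².
Total ΔF = 5.2545 + 0.6346 = 5.8891 W/m².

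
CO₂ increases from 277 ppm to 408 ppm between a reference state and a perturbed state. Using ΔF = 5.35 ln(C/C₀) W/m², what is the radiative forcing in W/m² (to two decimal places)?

ΔF = 2.07 W/m²

CO₂: 5.35 × ln(408/277) = 5.35 × ln(1.47292) = 5.35 × 0.38725 = 2.0718 W/m².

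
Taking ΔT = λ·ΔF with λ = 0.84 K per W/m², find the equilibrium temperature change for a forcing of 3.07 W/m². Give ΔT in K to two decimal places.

ΔT = 2.58 K

ΔT = λ ΔF = 0.84 × 3.07 = 2.5788 K.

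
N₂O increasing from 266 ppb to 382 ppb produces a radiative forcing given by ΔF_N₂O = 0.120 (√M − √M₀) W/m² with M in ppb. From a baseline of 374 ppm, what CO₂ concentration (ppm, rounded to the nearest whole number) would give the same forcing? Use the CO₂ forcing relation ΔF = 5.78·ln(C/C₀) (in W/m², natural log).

C ≈ 400 ppm

N₂O forcing: 0.120 × (√382 − √266) = 0.120 × (19.5448 − 16.3095) = 0.120 × 3.2353 = 0.38824 W/m².
Set 5.78 ln(C/374) = 0.38824: ln(C/374) = 0.38824/5.78 = 0.06717, so C = 374 × e^0.06717 = 374 × 1.06948 = 399.99 ppm.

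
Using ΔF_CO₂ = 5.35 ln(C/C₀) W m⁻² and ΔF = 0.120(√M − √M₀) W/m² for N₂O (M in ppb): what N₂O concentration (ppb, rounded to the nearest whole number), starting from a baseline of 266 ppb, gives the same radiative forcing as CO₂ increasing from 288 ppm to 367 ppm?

CO₂ forcing: 5.35 × ln(367/288) = 5.35 × 0.242401 = 1.29685 W/m².
Set 0.120(√M − √266) = 1.29685: √M = 1.29685/0.120 + √266 = 10.8071 + 16.3095 = 27.1166.
M = (27.1166)² = 735.31 ppb.

M ≈ 735 ppb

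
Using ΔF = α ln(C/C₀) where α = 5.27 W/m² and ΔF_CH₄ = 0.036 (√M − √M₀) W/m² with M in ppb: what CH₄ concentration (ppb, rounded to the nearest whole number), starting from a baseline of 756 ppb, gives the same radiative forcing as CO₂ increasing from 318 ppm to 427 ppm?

M ≈ 4990 ppb

CO₂ forcing: 5.27 × ln(427/318) = 5.27 × 0.294733 = 1.55324 W/m².
Set 0.036(√M − √756) = 1.55324: √M = 1.55324/0.036 + √756 = 43.1456 + 27.4955 = 70.6411.
M = (70.6411)² = 4990.17 ppb.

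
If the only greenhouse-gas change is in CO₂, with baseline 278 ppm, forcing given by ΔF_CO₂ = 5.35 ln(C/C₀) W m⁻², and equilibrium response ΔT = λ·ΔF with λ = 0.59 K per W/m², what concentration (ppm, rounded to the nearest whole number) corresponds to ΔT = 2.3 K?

C ≈ 576 ppm

Required forcing: ΔF = ΔT/λ = 2.3/0.59 = 3.8983 W/m².
Then ln(C/278) = ΔF/5.35 = 3.8983/5.35 = 0.72865.
So C = 278 × e^0.72865 = 278 × 2.07228 = 576.09 ppm.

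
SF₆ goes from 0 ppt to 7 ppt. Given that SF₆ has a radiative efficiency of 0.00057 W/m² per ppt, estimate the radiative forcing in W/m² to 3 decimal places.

SF₆: ΔF = 0.00057 × (7 − 0) = 0.00057 × 7 = 0.0040 W/m².

ΔF = 0.004 W/m²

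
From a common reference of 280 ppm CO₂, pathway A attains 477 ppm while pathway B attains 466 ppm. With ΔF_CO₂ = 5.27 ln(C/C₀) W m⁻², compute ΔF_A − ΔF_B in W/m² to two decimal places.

ΔF_A = 5.27 ln(477/280) = 5.27 × 0.53273 = 2.8075 W/m².
ΔF_B = 5.27 ln(466/280) = 5.27 × 0.50940 = 2.6845 W/m².
Difference: 2.8075 − 2.6845 = 0.1230 W/m².

ΔF_A − ΔF_B = 0.12 W/m²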